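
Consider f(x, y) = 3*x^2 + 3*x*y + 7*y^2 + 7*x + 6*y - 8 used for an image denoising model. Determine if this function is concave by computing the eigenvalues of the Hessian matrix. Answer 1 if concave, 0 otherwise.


The Hessian of f(x,y) = 3*x^2 + 3*x*y + 7*y^2 + 7*x + 6*y - 8 is:
H = [[6, 3], [3, 14]]
Trace = 6 + 14 = 20
Determinant = 6*14 - (3)^2 = 75
Discriminant = (20)^2 - 4*75 = 100.0
Eigenvalues: lambda_1 = 5.0, lambda_2 = 15.0
The function is not concave.

0


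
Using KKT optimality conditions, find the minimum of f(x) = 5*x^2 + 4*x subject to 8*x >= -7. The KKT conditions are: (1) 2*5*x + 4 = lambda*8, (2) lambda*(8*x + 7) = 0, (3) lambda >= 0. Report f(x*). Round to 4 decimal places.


Step 1: Try lambda = 0 (constraint inactive).
Stationarity: 2*5*x + 4 = 0
x* = -4/(2*5) = -0.4
Check constraint: 8*-0.4 = -3.2 >= -7 -- satisfied.
Step 2: Compute optimal value.
f(x*) = 5*(-0.4)^2 + 4*(-0.4) = -0.8


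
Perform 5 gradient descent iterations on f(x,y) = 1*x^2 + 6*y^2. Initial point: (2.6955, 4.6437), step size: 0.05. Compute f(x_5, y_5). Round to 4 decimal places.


Gradient descent on f(x,y) = 1*x^2 + 6*y^2.
Starting point: (2.6955, 4.6437), alpha = 0.05
Step 1: grad_x = 2*1*2.6955 = 5.391, grad_y = 2*6*4.6437 = 55.7244
  x_1 = 2.6955 - 0.05*5.391 = 2.426
  y_1 = 4.6437 - 0.05*55.7244 = 1.8575
Step 2: grad_x = 2*1*2.426 = 4.8519, grad_y = 2*6*1.8575 = 22.2898
  x_2 = 2.426 - 0.05*4.8519 = 2.1834
  y_2 = 1.8575 - 0.05*22.2898 = 0.743
Step 3: grad_x = 2*1*2.1834 = 4.3667, grad_y = 2*6*0.743 = 8.9159
  x_3 = 2.1834 - 0.05*4.3667 = 1.965
  y_3 = 0.743 - 0.05*8.9159 = 0.2972
Step 4: grad_x = 2*1*1.965 = 3.93, grad_y = 2*6*0.2972 = 3.5664
  x_4 = 1.965 - 0.05*3.93 = 1.7685
  y_4 = 0.2972 - 0.05*3.5664 = 0.1189
Step 5: grad_x = 2*1*1.7685 = 3.537, grad_y = 2*6*0.1189 = 1.4265
  x_5 = 1.7685 - 0.05*3.537 = 1.5917
  y_5 = 0.1189 - 0.05*1.4265 = 0.0476
f(1.5917, 0.0476) = 1*1.5917^2 + 6*0.0476^2 = 2.547


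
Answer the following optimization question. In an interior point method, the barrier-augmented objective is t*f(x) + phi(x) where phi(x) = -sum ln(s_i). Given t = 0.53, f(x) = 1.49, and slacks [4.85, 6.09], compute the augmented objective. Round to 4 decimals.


Step 1: Compute log-barrier.
ln values: [1.579, 1.8066]
phi = -(1.579 + 1.8066) = -3.3856
Step 2: Compute augmented objective.
t*f(x) = 0.53*1.49 = 0.7897
Total = 0.7897 - 3.3856 = -2.5959


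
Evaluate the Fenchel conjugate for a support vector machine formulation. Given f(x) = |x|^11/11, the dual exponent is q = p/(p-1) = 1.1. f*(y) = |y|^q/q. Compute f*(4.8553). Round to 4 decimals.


The conjugate exponent q satisfies 1/p + 1/q = 1.
p = 11, so q = 11/(11 - 1) = 1.1
|y|^q = 4.8553^1.1 = 5.6864
f*(4.8553) = 5.6864 / 1.1 = 5.1695


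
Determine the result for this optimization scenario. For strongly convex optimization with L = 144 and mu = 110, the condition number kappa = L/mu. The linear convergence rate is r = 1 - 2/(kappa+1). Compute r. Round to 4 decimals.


Step 1: Compute the condition number.
kappa = L/mu = 144/110 = 1.3091
Step 2: Compute the convergence rate.
r = 1 - 2/(kappa + 1) = 1 - 2*mu/(L + mu) = (L - mu)/(L + mu) = 34/254 = 0.1339


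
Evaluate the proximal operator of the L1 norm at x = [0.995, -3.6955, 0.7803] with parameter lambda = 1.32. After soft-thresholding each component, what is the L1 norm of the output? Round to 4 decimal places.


Soft-thresholding with lambda = 1.32:
prox(0.995) = sign(0.995)*max(|0.995| - 1.32, 0) = 0.0
prox(-3.6955) = sign(-3.6955)*max(|-3.6955| - 1.32, 0) = -2.3755
prox(0.7803) = sign(0.7803)*max(|0.7803| - 1.32, 0) = 0.0
prox(x) = [0.0, -2.3755, 0.0]
||prox(x)||_1 = 0.0 + 2.3755 + 0.0 = 2.3755


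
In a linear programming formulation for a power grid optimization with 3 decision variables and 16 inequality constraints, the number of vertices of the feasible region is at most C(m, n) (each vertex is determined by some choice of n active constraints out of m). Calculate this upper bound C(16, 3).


Each vertex corresponds to some choice of n active constraints out of m, so the number of vertices is at most C(m, n) = m! / (n!(m-n)!).
m = 16, n = 3
Numerator: 16 * 15 * 14
Denominator: 3! = 6
C(16, 3) = 560


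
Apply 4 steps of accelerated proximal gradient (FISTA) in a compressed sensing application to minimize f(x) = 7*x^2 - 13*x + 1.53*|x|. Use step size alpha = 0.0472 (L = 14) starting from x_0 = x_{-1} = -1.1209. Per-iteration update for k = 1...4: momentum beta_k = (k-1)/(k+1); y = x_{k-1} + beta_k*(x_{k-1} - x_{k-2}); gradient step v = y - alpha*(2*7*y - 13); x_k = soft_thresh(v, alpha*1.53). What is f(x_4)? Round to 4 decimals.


FISTA on f(x) = 7*x^2 - 13*x + 1.53*|x|
L = 14, alpha = 0.0472
Iteration 1: beta = 0.0, y = -1.1209 + 0.0*(-1.1209 + 1.1209) = -1.1209
  grad(y) = -28.6926, v = y - alpha*grad = 0.2334
  prox(v) = soft_thresh(0.2334, 0.0722) = 0.1612
Iteration 2: beta = 0.3333, y = 0.1612 + 0.3333*(0.1612 + 1.1209) = 0.5885
  grad(y) = -4.7605, v = y - alpha*grad = 0.8132
  prox(v) = soft_thresh(0.8132, 0.0722) = 0.741
Iteration 3: beta = 0.5, y = 0.741 + 0.5*(0.741 - 0.1612) = 1.0309
  grad(y) = 1.4331, v = y - alpha*grad = 0.9633
  prox(v) = soft_thresh(0.9633, 0.0722) = 0.8911
Iteration 4: beta = 0.6, y = 0.8911 + 0.6*(0.8911 - 0.741) = 0.9811
  grad(y) = 0.7356, v = y - alpha*grad = 0.9464
  prox(v) = soft_thresh(0.9464, 0.0722) = 0.8742
f(x_4) = 7*0.8742^2 - 13*0.8742 + 1.53*|0.8742| = -4.6775


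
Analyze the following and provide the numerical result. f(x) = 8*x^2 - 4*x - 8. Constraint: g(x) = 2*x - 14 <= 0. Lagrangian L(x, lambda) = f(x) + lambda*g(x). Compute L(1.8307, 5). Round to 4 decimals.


Step 1: Evaluate f(x).
f(1.8307) = 8*1.8307^2 - 4*1.8307 - 8 = 11.4889
Step 2: Evaluate g(x).
g(1.8307) = 2*1.8307 - 14 = -10.3386
Step 3: Compute Lagrangian.
L = 11.4889 + 5*-10.3386 = -40.2041


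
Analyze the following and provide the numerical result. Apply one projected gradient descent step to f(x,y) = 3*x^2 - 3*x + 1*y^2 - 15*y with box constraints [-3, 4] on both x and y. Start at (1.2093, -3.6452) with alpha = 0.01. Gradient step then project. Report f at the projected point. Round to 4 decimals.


Step 1: Compute gradient at (1.2093, -3.6452).
grad_x = 2*3*1.2093 - 3 = 4.2558
grad_y = 2*1*-3.6452 - 15 = -22.2904
Step 2: Gradient step.
x_raw = 1.2093 - 0.01*4.2558 = 1.1667
y_raw = -3.6452 - 0.01*-22.2904 = -3.4223
Step 3: Project onto [-3, 4].
x_proj = clip(1.1667) = 1.1667
y_proj = clip(-3.4223) = -3.0
Step 4: Evaluate f.
f(1.1667, -3.0) = 54.5836


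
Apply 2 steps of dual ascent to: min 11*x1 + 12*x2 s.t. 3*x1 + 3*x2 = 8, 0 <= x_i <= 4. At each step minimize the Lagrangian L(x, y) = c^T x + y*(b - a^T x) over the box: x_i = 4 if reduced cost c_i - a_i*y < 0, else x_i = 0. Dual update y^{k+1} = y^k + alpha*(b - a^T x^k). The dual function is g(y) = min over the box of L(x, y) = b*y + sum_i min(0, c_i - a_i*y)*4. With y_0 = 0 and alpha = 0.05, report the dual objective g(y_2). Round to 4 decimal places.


Dual ascent for LP: min 11*x1 + 12*x2, 3*x1 + 3*x2 = 8, 0 <= x_i <= 4
Step 1: y^k = 0.0, reduced costs: (11.0, 12.0)
  x^k = (0.0, 0.0), subgradient = b - a^T x = 8.0
  y^{k+1} = 0.0 + 0.05*8.0 = 0.4
Step 2: y^k = 0.4, reduced costs: (9.8, 10.8)
  x^k = (0.0, 0.0), subgradient = b - a^T x = 8.0
  y^{k+1} = 0.4 + 0.05*8.0 = 0.8
Dual objective at y_2 = 0.8: reduced costs (8.6, 9.6), box minimizer x = (0.0, 0.0)
g(y_2) = b*y + (c1 - a1*y)*x1 + (c2 - a2*y)*x2 = 8*0.8 + 8.6*0.0 + 9.6*0.0 = 6.4 + 0.0 + 0.0 = 6.4


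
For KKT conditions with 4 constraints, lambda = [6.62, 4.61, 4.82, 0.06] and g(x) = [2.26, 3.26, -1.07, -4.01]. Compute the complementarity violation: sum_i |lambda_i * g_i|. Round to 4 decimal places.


KKT complementary slackness check:
lambda_1 * g_1 = 6.62 * 2.26 = 14.9612
lambda_2 * g_2 = 4.61 * 3.26 = 15.0286
lambda_3 * g_3 = 4.82 * -1.07 = -5.1574
lambda_4 * g_4 = 0.06 * -4.01 = -0.2406
Total violation = 14.9612 + 15.0286 + 5.1574 + 0.2406 = 35.3878


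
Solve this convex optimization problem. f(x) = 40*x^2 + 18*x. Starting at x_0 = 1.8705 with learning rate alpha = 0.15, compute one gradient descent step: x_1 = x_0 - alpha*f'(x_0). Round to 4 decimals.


We compute the gradient at x_0 and apply the update.
f'(x) = 80*x + 18
f'(1.8705) = 80*1.8705 + 18 = 167.64
x_1 = 1.8705 - 0.15*167.64 = -23.2755


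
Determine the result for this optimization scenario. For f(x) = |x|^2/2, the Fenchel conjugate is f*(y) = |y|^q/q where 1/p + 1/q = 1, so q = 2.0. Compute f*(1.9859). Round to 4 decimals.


The conjugate exponent q satisfies 1/p + 1/q = 1.
p = 2, so q = 2/(2 - 1) = 2.0
|y|^q = 1.9859^2.0 = 3.9438
f*(1.9859) = 3.9438 / 2.0 = 1.9719


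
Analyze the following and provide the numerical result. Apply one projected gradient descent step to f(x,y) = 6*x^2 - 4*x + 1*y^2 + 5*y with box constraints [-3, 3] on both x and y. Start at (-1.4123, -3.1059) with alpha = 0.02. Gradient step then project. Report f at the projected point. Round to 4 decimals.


Step 1: Compute gradient at (-1.4123, -3.1059).
grad_x = 2*6*-1.4123 - 4 = -20.9476
grad_y = 2*1*-3.1059 + 5 = -1.2118
Step 2: Gradient step.
x_raw = -1.4123 - 0.02*-20.9476 = -0.9933
y_raw = -3.1059 - 0.02*-1.2118 = -3.0817
Step 3: Project onto [-3, 3].
x_proj = clip(-0.9933) = -0.9933
y_proj = clip(-3.0817) = -3.0
Step 4: Evaluate f.
f(-0.9933, -3.0) = 3.8938


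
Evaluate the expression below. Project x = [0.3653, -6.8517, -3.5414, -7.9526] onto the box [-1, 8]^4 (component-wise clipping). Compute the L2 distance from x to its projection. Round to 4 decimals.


Project each component onto [-1, 8].
clip(0.3653) = 0.3653, clip(-6.8517) = -1.0, clip(-3.5414) = -1.0, clip(-7.9526) = -1.0
Projection = [0.3653, -1.0, -1.0, -1.0]
Squared diffs: [0.0, 34.2424, 6.4587, 48.3386]
Distance = sqrt(89.0397) = 9.4361


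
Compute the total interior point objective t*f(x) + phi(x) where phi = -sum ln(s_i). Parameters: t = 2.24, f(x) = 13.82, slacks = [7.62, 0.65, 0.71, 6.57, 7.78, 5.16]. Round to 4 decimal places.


Step 1: Compute log-barrier.
ln values: [2.0308, -0.4308, -0.3425, 1.8825, 2.0516, 1.6409]
phi = -(2.0308 - 0.4308 - 0.3425 + 1.8825 + 2.0516 + 1.6409) = -6.8325
Step 2: Compute augmented objective.
t*f(x) = 2.24*13.82 = 30.9568
Total = 30.9568 - 6.8325 = 24.1243


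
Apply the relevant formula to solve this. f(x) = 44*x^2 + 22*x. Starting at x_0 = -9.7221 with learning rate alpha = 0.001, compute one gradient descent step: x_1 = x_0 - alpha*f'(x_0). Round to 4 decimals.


We compute the gradient at x_0 and apply the update.
f'(x) = 88*x + 22
f'(-9.7221) = 88*-9.7221 + 22 = -833.5448
x_1 = -9.7221 - 0.001*-833.5448 = -8.8886


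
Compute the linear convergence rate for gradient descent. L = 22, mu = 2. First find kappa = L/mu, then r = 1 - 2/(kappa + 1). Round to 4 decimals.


Step 1: Compute the condition number.
kappa = L/mu = 22/2 = 11.0
Step 2: Compute the convergence rate.
r = 1 - 2/(kappa + 1) = 1 - 2*mu/(L + mu) = (L - mu)/(L + mu) = 20/24 = 0.8333


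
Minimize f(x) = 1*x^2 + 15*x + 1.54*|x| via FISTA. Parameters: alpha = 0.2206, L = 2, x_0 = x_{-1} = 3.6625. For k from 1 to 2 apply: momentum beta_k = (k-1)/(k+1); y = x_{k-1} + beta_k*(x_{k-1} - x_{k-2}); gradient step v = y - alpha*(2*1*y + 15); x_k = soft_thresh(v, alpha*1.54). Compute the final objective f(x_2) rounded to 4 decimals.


FISTA on f(x) = 1*x^2 + 15*x + 1.54*|x|
L = 2, alpha = 0.2206
Iteration 1: beta = 0.0, y = 3.6625 + 0.0*(3.6625 - 3.6625) = 3.6625
  grad(y) = 22.325, v = y - alpha*grad = -1.2624
  prox(v) = soft_thresh(-1.2624, 0.3397) = -0.9227
Iteration 2: beta = 0.3333, y = -0.9227 + 0.3333*(-0.9227 - 3.6625) = -2.4511
  grad(y) = 10.0979, v = y - alpha*grad = -4.6787
  prox(v) = soft_thresh(-4.6787, 0.3397) = -4.3389
f(x_2) = 1*(-4.3389)^2 + 15*(-4.3389) + 1.54*|-4.3389| = -39.5757


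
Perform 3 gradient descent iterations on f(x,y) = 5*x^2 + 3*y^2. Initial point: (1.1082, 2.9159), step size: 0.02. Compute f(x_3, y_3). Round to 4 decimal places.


Gradient descent on f(x,y) = 5*x^2 + 3*y^2.
Starting point: (1.1082, 2.9159), alpha = 0.02
Step 1: grad_x = 2*5*1.1082 = 11.082, grad_y = 2*3*2.9159 = 17.4954
  x_1 = 1.1082 - 0.02*11.082 = 0.8866
  y_1 = 2.9159 - 0.02*17.4954 = 2.566
Step 2: grad_x = 2*5*0.8866 = 8.8656, grad_y = 2*3*2.566 = 15.396
  x_2 = 0.8866 - 0.02*8.8656 = 0.7092
  y_2 = 2.566 - 0.02*15.396 = 2.2581
Step 3: grad_x = 2*5*0.7092 = 7.0925, grad_y = 2*3*2.2581 = 13.5484
  x_3 = 0.7092 - 0.02*7.0925 = 0.5674
  y_3 = 2.2581 - 0.02*13.5484 = 1.9871
f(0.5674, 1.9871) = 5*0.5674^2 + 3*1.9871^2 = 13.4555


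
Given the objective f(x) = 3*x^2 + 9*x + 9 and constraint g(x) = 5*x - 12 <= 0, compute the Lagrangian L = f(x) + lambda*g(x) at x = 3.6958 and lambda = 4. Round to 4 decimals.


Step 1: Evaluate f(x).
f(3.6958) = 3*3.6958^2 + 9*3.6958 + 9 = 83.239
Step 2: Evaluate g(x).
g(3.6958) = 5*3.6958 - 12 = 6.479
Step 3: Compute Lagrangian.
L = 83.239 + 4*6.479 = 109.155


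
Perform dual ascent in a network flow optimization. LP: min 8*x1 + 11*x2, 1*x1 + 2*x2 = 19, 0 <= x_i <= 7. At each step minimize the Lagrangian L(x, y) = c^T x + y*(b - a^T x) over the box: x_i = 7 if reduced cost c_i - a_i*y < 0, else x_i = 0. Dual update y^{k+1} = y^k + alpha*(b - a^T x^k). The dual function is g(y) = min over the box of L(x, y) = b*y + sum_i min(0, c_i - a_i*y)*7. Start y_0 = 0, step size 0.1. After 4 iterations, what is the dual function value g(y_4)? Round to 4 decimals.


Dual ascent for LP: min 8*x1 + 11*x2, 1*x1 + 2*x2 = 19, 0 <= x_i <= 7
Step 1: y^k = 0.0, reduced costs: (8.0, 11.0)
  x^k = (0.0, 0.0), subgradient = b - a^T x = 19.0
  y^{k+1} = 0.0 + 0.1*19.0 = 1.9
Step 2: y^k = 1.9, reduced costs: (6.1, 7.2)
  x^k = (0.0, 0.0), subgradient = b - a^T x = 19.0
  y^{k+1} = 1.9 + 0.1*19.0 = 3.8
Step 3: y^k = 3.8, reduced costs: (4.2, 3.4)
  x^k = (0.0, 0.0), subgradient = b - a^T x = 19.0
  y^{k+1} = 3.8 + 0.1*19.0 = 5.7
Step 4: y^k = 5.7, reduced costs: (2.3, -0.4)
  x^k = (0.0, 7.0), subgradient = b - a^T x = 5.0
  y^{k+1} = 5.7 + 0.1*5.0 = 6.2
Dual objective at y_4 = 6.2: reduced costs (1.8, -1.4), box minimizer x = (0.0, 7.0)
g(y_4) = b*y + (c1 - a1*y)*x1 + (c2 - a2*y)*x2 = 19*6.2 + 1.8*0.0 + (-1.4)*7.0 = 117.8 + 0.0 - 9.8 = 108.0


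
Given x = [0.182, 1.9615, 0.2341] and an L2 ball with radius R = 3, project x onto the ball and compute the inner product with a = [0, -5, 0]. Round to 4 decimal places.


Step 1: Compute ||x|| (intermediates to 6 decimals).
||x|| = sqrt(0.182^2 + 1.9615^2 + 0.2341^2) = 1.983787
Step 2: Project.
Since ||x|| <= R, proj = x (no scaling needed).
proj(x) = [0.182, 1.9615, 0.2341]
Step 3: Dot product.
a^T * proj(x) = 0*0.182 - 5*1.9615 + 0*0.2341 = -9.8075


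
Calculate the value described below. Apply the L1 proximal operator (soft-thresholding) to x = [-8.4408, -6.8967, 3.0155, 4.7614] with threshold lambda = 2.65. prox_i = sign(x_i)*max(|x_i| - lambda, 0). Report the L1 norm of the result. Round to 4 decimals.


Soft-thresholding with lambda = 2.65:
prox(-8.4408) = sign(-8.4408)*max(|-8.4408| - 2.65, 0) = -5.7908
prox(-6.8967) = sign(-6.8967)*max(|-6.8967| - 2.65, 0) = -4.2467
prox(3.0155) = sign(3.0155)*max(|3.0155| - 2.65, 0) = 0.3655
prox(4.7614) = sign(4.7614)*max(|4.7614| - 2.65, 0) = 2.1114
prox(x) = [-5.7908, -4.2467, 0.3655, 2.1114]
||prox(x)||_1 = 5.7908 + 4.2467 + 0.3655 + 2.1114 = 12.5144


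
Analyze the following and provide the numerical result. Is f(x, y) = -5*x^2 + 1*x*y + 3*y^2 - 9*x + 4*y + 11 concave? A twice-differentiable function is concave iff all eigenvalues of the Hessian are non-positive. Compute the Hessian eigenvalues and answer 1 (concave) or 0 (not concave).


The Hessian of f(x,y) = -5*x^2 + 1*x*y + 3*y^2 - 9*x + 4*y + 11 is:
H = [[-10, 1], [1, 6]]
Trace = -10 + 6 = -4
Determinant = -10*6 - (1)^2 = -61
Discriminant = (-4)^2 - 4*-61 = 260.0
Eigenvalues: lambda_1 = -10.0623, lambda_2 = 6.0623
The function is not concave.

0


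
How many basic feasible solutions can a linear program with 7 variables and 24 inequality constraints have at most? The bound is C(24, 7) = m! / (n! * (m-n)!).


Each vertex corresponds to some choice of n active constraints out of m, so the number of vertices is at most C(m, n) = m! / (n!(m-n)!).
m = 24, n = 7
Numerator: 24 * 23 * 22 * 21 * 20 * 19 * 18
Denominator: 7! = 5040
C(24, 7) = 346104


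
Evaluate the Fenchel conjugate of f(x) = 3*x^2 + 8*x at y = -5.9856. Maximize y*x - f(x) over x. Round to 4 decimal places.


f*(y) = sup_x {y*x - a*x^2 - b*x} = sup_x {(y-b)*x - a*x^2}
FOC: (y - b) - 2a*x = 0 => x* = (y - b)/(2a)
x* = (-5.9856 - 8)/(2*3) = -2.3309
f*(-5.9856) = (y-b)^2/(4a) = (-5.9856 - 8)^2/(4*3)
= 195.597/12 = 16.2998


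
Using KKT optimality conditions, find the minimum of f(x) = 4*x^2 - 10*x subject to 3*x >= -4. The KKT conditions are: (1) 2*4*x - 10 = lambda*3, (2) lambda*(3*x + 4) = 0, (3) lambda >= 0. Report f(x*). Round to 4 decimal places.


Step 1: Try lambda = 0 (constraint inactive).
Stationarity: 2*4*x - 10 = 0
x* = 10/(2*4) = 1.25
Check constraint: 3*1.25 = 3.75 >= -4 -- satisfied.
Step 2: Compute optimal value.
f(x*) = 4*1.25^2 - 10*1.25 = -6.25


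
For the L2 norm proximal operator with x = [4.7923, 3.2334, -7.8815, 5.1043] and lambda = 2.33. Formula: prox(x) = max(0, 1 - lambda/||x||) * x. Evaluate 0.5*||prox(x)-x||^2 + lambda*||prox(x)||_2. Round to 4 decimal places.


Step 1: Compute ||x||.
||x|| = 11.0269
Step 2: Compute scaling factor.
scale = max(0, 1 - 2.33/11.0269) = 0.7887
Step 3: prox(x) = [3.7797, 2.5502, -6.2161, 4.0258]
||prox(x)|| = 8.6969
Step 4: Proximal objective.
0.5*||prox-x||^2 = 2.7145
lambda*||prox|| = 20.2638
Total = 22.9783


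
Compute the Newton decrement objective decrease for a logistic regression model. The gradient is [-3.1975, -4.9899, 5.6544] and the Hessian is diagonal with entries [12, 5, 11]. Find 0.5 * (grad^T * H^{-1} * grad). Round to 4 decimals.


Step 1: H is diagonal, so H^(-1) * g = [-0.2665, -0.998, 0.514].
Step 2: g^T H^(-1) g = sum_i g_i^2 / H_ii
  = (-3.1975)^2/12 + (-4.9899)^2/5 + (5.6544)^2/11
  = 0.852 + 4.9798 + 2.9066 = 8.7384
Step 3: Objective decrease = 0.5 * g^T H^(-1) g = 4.3692


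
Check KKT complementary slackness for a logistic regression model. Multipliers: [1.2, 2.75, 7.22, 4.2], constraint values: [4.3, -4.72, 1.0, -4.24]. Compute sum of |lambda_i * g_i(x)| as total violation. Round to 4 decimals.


KKT complementary slackness check:
lambda_1 * g_1 = 1.2 * 4.3 = 5.16
lambda_2 * g_2 = 2.75 * -4.72 = -12.98
lambda_3 * g_3 = 7.22 * 1.0 = 7.22
lambda_4 * g_4 = 4.2 * -4.24 = -17.808
Total violation = 5.16 + 12.98 + 7.22 + 17.808 = 43.168


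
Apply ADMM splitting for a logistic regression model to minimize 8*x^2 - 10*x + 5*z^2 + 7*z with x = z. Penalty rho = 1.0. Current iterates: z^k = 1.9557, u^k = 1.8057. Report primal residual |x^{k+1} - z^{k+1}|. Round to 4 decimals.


ADMM iteration with rho = 1.0, z^k = 1.9557, u^k = 1.8057
Step 1: x-update.
Minimize 8*x^2 - 10*x + (1.0/2)*(x - 1.9557 + 1.8057)^2
FOC: (2*8 + 1.0)*x = 10 + 1.0*(1.9557 - 1.8057)
x^{k+1} = 0.5971
Step 2: z-update.
Minimize 5*z^2 + 7*z + (1.0/2)*(0.5971 - z + 1.8057)^2
FOC: (2*5 + 1.0)*z = -7 + 1.0*(0.5971 + 1.8057)
z^{k+1} = -0.4179
Step 3: u-update.
u^{k+1} = 1.8057 + 0.5971 + 0.4179 = 2.8207
Step 4: Primal residual = |0.5971 + 0.4179| = 1.015


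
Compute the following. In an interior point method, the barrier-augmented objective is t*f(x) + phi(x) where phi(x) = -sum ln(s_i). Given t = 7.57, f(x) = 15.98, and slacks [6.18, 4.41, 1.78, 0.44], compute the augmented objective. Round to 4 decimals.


Step 1: Compute log-barrier.
ln values: [1.8213, 1.4839, 0.5766, -0.821]
phi = -(1.8213 + 1.4839 + 0.5766 - 0.821) = -3.0608
Step 2: Compute augmented objective.
t*f(x) = 7.57*15.98 = 120.9686
Total = 120.9686 - 3.0608 = 117.9078


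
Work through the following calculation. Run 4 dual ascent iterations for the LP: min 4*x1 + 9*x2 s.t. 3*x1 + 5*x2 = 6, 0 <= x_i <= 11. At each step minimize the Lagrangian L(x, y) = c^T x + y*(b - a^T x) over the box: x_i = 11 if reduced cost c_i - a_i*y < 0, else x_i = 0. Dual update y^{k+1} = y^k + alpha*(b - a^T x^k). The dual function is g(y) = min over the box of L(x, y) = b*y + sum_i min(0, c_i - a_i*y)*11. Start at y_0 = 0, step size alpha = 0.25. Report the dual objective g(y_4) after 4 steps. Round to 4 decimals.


Dual ascent for LP: min 4*x1 + 9*x2, 3*x1 + 5*x2 = 6, 0 <= x_i <= 11
Step 1: y^k = 0.0, reduced costs: (4.0, 9.0)
  x^k = (0.0, 0.0), subgradient = b - a^T x = 6.0
  y^{k+1} = 0.0 + 0.25*6.0 = 1.5
Step 2: y^k = 1.5, reduced costs: (-0.5, 1.5)
  x^k = (11.0, 0.0), subgradient = b - a^T x = -27.0
  y^{k+1} = 1.5 + 0.25*-27.0 = -5.25
Step 3: y^k = -5.25, reduced costs: (19.75, 35.25)
  x^k = (0.0, 0.0), subgradient = b - a^T x = 6.0
  y^{k+1} = -5.25 + 0.25*6.0 = -3.75
Step 4: y^k = -3.75, reduced costs: (15.25, 27.75)
  x^k = (0.0, 0.0), subgradient = b - a^T x = 6.0
  y^{k+1} = -3.75 + 0.25*6.0 = -2.25
Dual objective at y_4 = -2.25: reduced costs (10.75, 20.25), box minimizer x = (0.0, 0.0)
g(y_4) = b*y + (c1 - a1*y)*x1 + (c2 - a2*y)*x2 = 6*(-2.25) + 10.75*0.0 + 20.25*0.0 = -13.5 + 0.0 + 0.0 = -13.5


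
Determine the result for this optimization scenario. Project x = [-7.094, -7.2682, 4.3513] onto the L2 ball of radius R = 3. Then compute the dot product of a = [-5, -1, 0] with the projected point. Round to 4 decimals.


Step 1: Compute ||x|| (intermediates to 6 decimals).
||x|| = sqrt((-7.094)^2 + (-7.2682)^2 + 4.3513^2) = 11.049225
Step 2: Project.
Since ||x|| > R, scale = R/||x|| = 3/11.049225 = 0.271512, proj(x) = scale * x
proj(x) = [-1.926106, -1.973404, 1.18143]
Step 3: Dot product.
a^T * proj(x) = -5*(-1.926106) - 1*(-1.973404) + 0*1.18143 = 11.6039


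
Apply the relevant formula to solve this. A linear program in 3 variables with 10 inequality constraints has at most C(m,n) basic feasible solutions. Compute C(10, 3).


Each vertex corresponds to some choice of n active constraints out of m, so the number of vertices is at most C(m, n) = m! / (n!(m-n)!).
m = 10, n = 3
Numerator: 10 * 9 * 8
Denominator: 3! = 6
C(10, 3) = 120


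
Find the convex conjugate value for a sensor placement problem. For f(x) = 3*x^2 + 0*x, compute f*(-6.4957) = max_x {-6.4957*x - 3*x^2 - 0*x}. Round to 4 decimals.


f*(y) = sup_x {y*x - a*x^2 - b*x} = sup_x {(y-b)*x - a*x^2}
FOC: (y - b) - 2a*x = 0 => x* = (y - b)/(2a)
x* = (-6.4957 - 0)/(2*3) = -1.0826
f*(-6.4957) = (y-b)^2/(4a) = (-6.4957 - 0)^2/(4*3)
= 42.1941/12 = 3.5162


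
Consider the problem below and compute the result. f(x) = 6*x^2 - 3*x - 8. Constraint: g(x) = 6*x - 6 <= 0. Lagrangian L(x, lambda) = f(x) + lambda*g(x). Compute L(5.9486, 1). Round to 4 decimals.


Step 1: Evaluate f(x).
f(5.9486) = 6*5.9486^2 - 3*5.9486 - 8 = 186.4693
Step 2: Evaluate g(x).
g(5.9486) = 6*5.9486 - 6 = 29.6916
Step 3: Compute Lagrangian.
L = 186.4693 + 1*29.6916 = 216.1609


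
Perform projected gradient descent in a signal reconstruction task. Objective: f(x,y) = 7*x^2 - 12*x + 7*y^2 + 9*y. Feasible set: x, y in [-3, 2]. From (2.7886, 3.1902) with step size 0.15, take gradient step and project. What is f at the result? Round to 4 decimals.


Step 1: Compute gradient at (2.7886, 3.1902).
grad_x = 2*7*2.7886 - 12 = 27.0404
grad_y = 2*7*3.1902 + 9 = 53.6628
Step 2: Gradient step.
x_raw = 2.7886 - 0.15*27.0404 = -1.2675
y_raw = 3.1902 - 0.15*53.6628 = -4.8592
Step 3: Project onto [-3, 2].
x_proj = clip(-1.2675) = -1.2675
y_proj = clip(-4.8592) = -3.0
Step 4: Evaluate f.
f(-1.2675, -3.0) = 62.4547


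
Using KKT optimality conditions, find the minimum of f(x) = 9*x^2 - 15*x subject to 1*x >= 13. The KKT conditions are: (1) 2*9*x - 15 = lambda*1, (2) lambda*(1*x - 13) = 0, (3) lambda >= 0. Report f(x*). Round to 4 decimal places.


Step 1: Try lambda = 0 (constraint inactive).
x_unc = 15/(2*9) = 0.8333
Check: 1*0.8333 = 0.8333 < 13 -- violated!
Step 2: Constraint must be active: 1*x = 13
x* = 13/1 = 13.0
lambda = (2*9*13.0 - 15)/1 = 219.0
Step 3: Compute optimal value.
f(x*) = 9*13.0^2 - 15*13.0 = 1326.0


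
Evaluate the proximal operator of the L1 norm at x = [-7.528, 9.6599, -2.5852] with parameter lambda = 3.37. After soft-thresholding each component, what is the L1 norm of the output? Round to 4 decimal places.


Soft-thresholding with lambda = 3.37:
prox(-7.528) = sign(-7.528)*max(|-7.528| - 3.37, 0) = -4.158
prox(9.6599) = sign(9.6599)*max(|9.6599| - 3.37, 0) = 6.2899
prox(-2.5852) = sign(-2.5852)*max(|-2.5852| - 3.37, 0) = 0.0
prox(x) = [-4.158, 6.2899, 0.0]
||prox(x)||_1 = 4.158 + 6.2899 + 0.0 = 10.4479


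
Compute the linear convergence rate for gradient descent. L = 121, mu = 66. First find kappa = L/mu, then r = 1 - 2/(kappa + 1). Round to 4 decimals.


Step 1: Compute the condition number.
kappa = L/mu = 121/66 = 1.8333
Step 2: Compute the convergence rate.
r = 1 - 2/(kappa + 1) = 1 - 2*mu/(L + mu) = (L - mu)/(L + mu) = 55/187 = 0.2941


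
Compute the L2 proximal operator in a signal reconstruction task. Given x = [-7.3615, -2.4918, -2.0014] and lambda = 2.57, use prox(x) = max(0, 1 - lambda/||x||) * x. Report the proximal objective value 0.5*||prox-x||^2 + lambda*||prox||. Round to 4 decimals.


Step 1: Compute ||x||.
||x|| = 8.0254
Step 2: Compute scaling factor.
scale = max(0, 1 - 2.57/8.0254) = 0.6798
Step 3: prox(x) = [-5.0041, -1.6938, -1.3605]
||prox(x)|| = 5.4554
Step 4: Proximal objective.
0.5*||prox-x||^2 = 3.3025
lambda*||prox|| = 14.0204
Total = 17.3227


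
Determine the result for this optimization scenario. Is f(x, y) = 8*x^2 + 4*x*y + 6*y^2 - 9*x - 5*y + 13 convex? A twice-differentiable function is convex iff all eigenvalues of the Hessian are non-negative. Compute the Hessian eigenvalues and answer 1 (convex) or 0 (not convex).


The Hessian of f(x,y) = 8*x^2 + 4*x*y + 6*y^2 - 9*x - 5*y + 13 is:
H = [[16, 4], [4, 12]]
Trace = 16 + 12 = 28
Determinant = 16*12 - (4)^2 = 176
Discriminant = (28)^2 - 4*176 = 80.0
Eigenvalues: lambda_1 = 9.5279, lambda_2 = 18.4721
The function is convex.

1


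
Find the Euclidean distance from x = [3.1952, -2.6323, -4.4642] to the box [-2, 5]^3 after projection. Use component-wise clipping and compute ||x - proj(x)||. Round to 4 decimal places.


Project each component onto [-2, 5].
clip(3.1952) = 3.1952, clip(-2.6323) = -2.0, clip(-4.4642) = -2.0
Projection = [3.1952, -2.0, -2.0]
Squared diffs: [0.0, 0.3998, 6.0723]
Distance = sqrt(6.4721) = 2.544


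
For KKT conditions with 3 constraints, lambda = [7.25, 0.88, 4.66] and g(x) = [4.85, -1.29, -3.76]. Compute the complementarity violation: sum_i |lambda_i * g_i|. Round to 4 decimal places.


KKT complementary slackness check:
lambda_1 * g_1 = 7.25 * 4.85 = 35.1625
lambda_2 * g_2 = 0.88 * -1.29 = -1.1352
lambda_3 * g_3 = 4.66 * -3.76 = -17.5216
Total violation = 35.1625 + 1.1352 + 17.5216 = 53.8193


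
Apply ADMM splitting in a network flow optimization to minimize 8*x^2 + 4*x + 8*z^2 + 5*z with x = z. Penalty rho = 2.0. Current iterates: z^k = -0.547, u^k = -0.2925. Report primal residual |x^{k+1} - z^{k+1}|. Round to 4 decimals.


ADMM iteration with rho = 2.0, z^k = -0.547, u^k = -0.2925
Step 1: x-update.
Minimize 8*x^2 + 4*x + (2.0/2)*(x + 0.547 - 0.2925)^2
FOC: (2*8 + 2.0)*x = -4 + 2.0*(-0.547 + 0.2925)
x^{k+1} = -0.2505
Step 2: z-update.
Minimize 8*z^2 + 5*z + (2.0/2)*(-0.2505 - z - 0.2925)^2
FOC: (2*8 + 2.0)*z = -5 + 2.0*(-0.2505 - 0.2925)
z^{k+1} = -0.3381
Step 3: u-update.
u^{k+1} = -0.2925 - 0.2505 + 0.3381 = -0.2049
Step 4: Primal residual = |-0.2505 + 0.3381| = 0.0876


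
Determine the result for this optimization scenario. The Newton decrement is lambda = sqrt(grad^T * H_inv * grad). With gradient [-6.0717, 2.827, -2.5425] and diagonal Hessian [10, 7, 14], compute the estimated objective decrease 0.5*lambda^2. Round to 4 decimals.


Step 1: H is diagonal, so H^(-1) * g = [-0.6072, 0.4039, -0.1816].
Step 2: g^T H^(-1) g = sum_i g_i^2 / H_ii
  = (-6.0717)^2/10 + (2.827)^2/7 + (-2.5425)^2/14
  = 3.6866 + 1.1417 + 0.4617 = 5.29
Step 3: Objective decrease = 0.5 * g^T H^(-1) g = 2.645


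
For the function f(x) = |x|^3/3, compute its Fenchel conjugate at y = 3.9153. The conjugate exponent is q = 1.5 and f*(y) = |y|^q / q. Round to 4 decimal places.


The conjugate exponent q satisfies 1/p + 1/q = 1.
p = 3, so q = 3/(3 - 1) = 1.5
|y|^q = 3.9153^1.5 = 7.7472
f*(3.9153) = 7.7472 / 1.5 = 5.1648


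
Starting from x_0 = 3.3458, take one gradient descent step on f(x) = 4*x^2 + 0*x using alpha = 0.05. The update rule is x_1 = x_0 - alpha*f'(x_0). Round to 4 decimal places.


We compute the gradient at x_0 and apply the update.
f'(x) = 8*x + 0
f'(3.3458) = 8*3.3458 + 0 = 26.7664
x_1 = 3.3458 - 0.05*26.7664 = 2.0075


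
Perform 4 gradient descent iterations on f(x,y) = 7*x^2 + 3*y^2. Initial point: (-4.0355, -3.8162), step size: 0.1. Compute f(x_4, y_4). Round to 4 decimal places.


Gradient descent on f(x,y) = 7*x^2 + 3*y^2.
Starting point: (-4.0355, -3.8162), alpha = 0.1
Step 1: grad_x = 2*7*-4.0355 = -56.497, grad_y = 2*3*-3.8162 = -22.8972
  x_1 = -4.0355 - 0.1*-56.497 = 1.6142
  y_1 = -3.8162 - 0.1*-22.8972 = -1.5265
Step 2: grad_x = 2*7*1.6142 = 22.5988, grad_y = 2*3*-1.5265 = -9.1589
  x_2 = 1.6142 - 0.1*22.5988 = -0.6457
  y_2 = -1.5265 - 0.1*-9.1589 = -0.6106
Step 3: grad_x = 2*7*-0.6457 = -9.0395, grad_y = 2*3*-0.6106 = -3.6636
  x_3 = -0.6457 - 0.1*-9.0395 = 0.2583
  y_3 = -0.6106 - 0.1*-3.6636 = -0.2442
Step 4: grad_x = 2*7*0.2583 = 3.6158, grad_y = 2*3*-0.2442 = -1.4654
  x_4 = 0.2583 - 0.1*3.6158 = -0.1033
  y_4 = -0.2442 - 0.1*-1.4654 = -0.0977
f(-0.1033, -0.0977) = 7*(-0.1033)^2 + 3*(-0.0977)^2 = 0.1033


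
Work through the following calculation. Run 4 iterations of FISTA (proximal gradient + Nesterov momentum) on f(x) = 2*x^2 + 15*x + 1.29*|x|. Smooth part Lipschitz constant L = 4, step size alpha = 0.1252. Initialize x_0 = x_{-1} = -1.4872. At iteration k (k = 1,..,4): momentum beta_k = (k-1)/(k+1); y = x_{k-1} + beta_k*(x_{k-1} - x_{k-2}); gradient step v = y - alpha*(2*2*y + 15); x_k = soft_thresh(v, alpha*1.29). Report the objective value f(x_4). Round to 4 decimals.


FISTA on f(x) = 2*x^2 + 15*x + 1.29*|x|
L = 4, alpha = 0.1252
Iteration 1: beta = 0.0, y = -1.4872 + 0.0*(-1.4872 + 1.4872) = -1.4872
  grad(y) = 9.0512, v = y - alpha*grad = -2.6204
  prox(v) = soft_thresh(-2.6204, 0.1615) = -2.4589
Iteration 2: beta = 0.3333, y = -2.4589 + 0.3333*(-2.4589 + 1.4872) = -2.7828
  grad(y) = 3.8688, v = y - alpha*grad = -3.2672
  prox(v) = soft_thresh(-3.2672, 0.1615) = -3.1057
Iteration 3: beta = 0.5, y = -3.1057 + 0.5*(-3.1057 + 2.4589) = -3.429
  grad(y) = 1.2838, v = y - alpha*grad = -3.5898
  prox(v) = soft_thresh(-3.5898, 0.1615) = -3.4283
Iteration 4: beta = 0.6, y = -3.4283 + 0.6*(-3.4283 + 3.1057) = -3.6218
  grad(y) = 0.5127, v = y - alpha*grad = -3.686
  prox(v) = soft_thresh(-3.686, 0.1615) = -3.5245
f(x_4) = 2*(-3.5245)^2 + 15*(-3.5245) + 1.29*|-3.5245| = -23.4767


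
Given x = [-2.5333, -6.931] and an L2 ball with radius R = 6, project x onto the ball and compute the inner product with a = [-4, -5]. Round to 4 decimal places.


Step 1: Compute ||x|| (intermediates to 6 decimals).
||x|| = sqrt((-2.5333)^2 + (-6.931)^2) = 7.379456
Step 2: Project.
Since ||x|| > R, scale = R/||x|| = 6/7.379456 = 0.813068, proj(x) = scale * x
proj(x) = [-2.059745, -5.635374]
Step 3: Dot product.
a^T * proj(x) = -4*(-2.059745) - 5*(-5.635374) = 36.4159


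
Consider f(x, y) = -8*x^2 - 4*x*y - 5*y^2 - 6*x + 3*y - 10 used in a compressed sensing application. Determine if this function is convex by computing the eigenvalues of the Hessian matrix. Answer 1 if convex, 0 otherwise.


The Hessian of f(x,y) = -8*x^2 - 4*x*y - 5*y^2 - 6*x + 3*y - 10 is:
H = [[-16, -4], [-4, -10]]
Trace = -16 - 10 = -26
Determinant = -16*-10 - (-4)^2 = 144
Discriminant = (-26)^2 - 4*144 = 100.0
Eigenvalues: lambda_1 = -18.0, lambda_2 = -8.0
The function is not convex.

0


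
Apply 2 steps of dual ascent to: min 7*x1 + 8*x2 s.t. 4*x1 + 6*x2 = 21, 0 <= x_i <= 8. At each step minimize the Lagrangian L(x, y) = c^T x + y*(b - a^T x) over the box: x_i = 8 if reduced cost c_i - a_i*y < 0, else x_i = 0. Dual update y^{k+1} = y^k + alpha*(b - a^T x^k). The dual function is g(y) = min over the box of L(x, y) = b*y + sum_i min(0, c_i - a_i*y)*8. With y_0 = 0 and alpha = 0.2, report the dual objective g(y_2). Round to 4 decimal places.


Dual ascent for LP: min 7*x1 + 8*x2, 4*x1 + 6*x2 = 21, 0 <= x_i <= 8
Step 1: y^k = 0.0, reduced costs: (7.0, 8.0)
  x^k = (0.0, 0.0), subgradient = b - a^T x = 21.0
  y^{k+1} = 0.0 + 0.2*21.0 = 4.2
Step 2: y^k = 4.2, reduced costs: (-9.8, -17.2)
  x^k = (8.0, 8.0), subgradient = b - a^T x = -59.0
  y^{k+1} = 4.2 + 0.2*-59.0 = -7.6
Dual objective at y_2 = -7.6: reduced costs (37.4, 53.6), box minimizer x = (0.0, 0.0)
g(y_2) = b*y + (c1 - a1*y)*x1 + (c2 - a2*y)*x2 = 21*(-7.6) + 37.4*0.0 + 53.6*0.0 = -159.6 + 0.0 + 0.0 = -159.6


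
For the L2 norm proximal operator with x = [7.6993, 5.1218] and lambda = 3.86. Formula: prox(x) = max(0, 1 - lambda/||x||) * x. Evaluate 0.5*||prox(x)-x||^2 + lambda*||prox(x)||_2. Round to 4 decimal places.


Step 1: Compute ||x||.
||x|| = 9.2473
Step 2: Compute scaling factor.
scale = max(0, 1 - 3.86/9.2473) = 0.5826
Step 3: prox(x) = [4.4855, 2.9839]
||prox(x)|| = 5.3873
Step 4: Proximal objective.
0.5*||prox-x||^2 = 7.4498
lambda*||prox|| = 20.795
Total = 28.2447


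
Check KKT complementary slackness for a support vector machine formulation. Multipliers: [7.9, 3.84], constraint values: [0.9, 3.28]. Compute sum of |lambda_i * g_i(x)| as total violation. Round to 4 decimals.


KKT complementary slackness check:
lambda_1 * g_1 = 7.9 * 0.9 = 7.11
lambda_2 * g_2 = 3.84 * 3.28 = 12.5952
Total violation = 7.11 + 12.5952 = 19.7052


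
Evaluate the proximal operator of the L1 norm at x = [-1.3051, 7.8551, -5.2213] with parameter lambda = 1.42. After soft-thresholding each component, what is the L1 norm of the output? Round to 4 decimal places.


Soft-thresholding with lambda = 1.42:
prox(-1.3051) = sign(-1.3051)*max(|-1.3051| - 1.42, 0) = 0.0
prox(7.8551) = sign(7.8551)*max(|7.8551| - 1.42, 0) = 6.4351
prox(-5.2213) = sign(-5.2213)*max(|-5.2213| - 1.42, 0) = -3.8013
prox(x) = [0.0, 6.4351, -3.8013]
||prox(x)||_1 = 0.0 + 6.4351 + 3.8013 = 10.2364


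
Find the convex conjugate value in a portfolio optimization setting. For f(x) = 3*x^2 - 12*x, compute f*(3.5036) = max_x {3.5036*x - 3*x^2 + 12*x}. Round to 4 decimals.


f*(y) = sup_x {y*x - a*x^2 - b*x} = sup_x {(y-b)*x - a*x^2}
FOC: (y - b) - 2a*x = 0 => x* = (y - b)/(2a)
x* = (3.5036 + 12)/(2*3) = 2.5839
f*(3.5036) = (y-b)^2/(4a) = (3.5036 + 12)^2/(4*3)
= 240.3616/12 = 20.0301


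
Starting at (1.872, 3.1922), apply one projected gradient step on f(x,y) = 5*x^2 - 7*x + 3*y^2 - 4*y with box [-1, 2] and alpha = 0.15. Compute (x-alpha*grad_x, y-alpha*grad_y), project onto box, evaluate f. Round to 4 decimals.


Step 1: Compute gradient at (1.872, 3.1922).
grad_x = 2*5*1.872 - 7 = 11.72
grad_y = 2*3*3.1922 - 4 = 15.1532
Step 2: Gradient step.
x_raw = 1.872 - 0.15*11.72 = 0.114
y_raw = 3.1922 - 0.15*15.1532 = 0.9192
Step 3: Project onto [-1, 2].
x_proj = clip(0.114) = 0.114
y_proj = clip(0.9192) = 0.9192
Step 4: Evaluate f.
f(0.114, 0.9192) = -1.875


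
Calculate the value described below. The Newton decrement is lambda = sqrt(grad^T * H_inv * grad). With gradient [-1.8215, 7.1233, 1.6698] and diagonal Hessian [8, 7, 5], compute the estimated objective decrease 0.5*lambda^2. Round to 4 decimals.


Step 1: H is diagonal, so H^(-1) * g = [-0.2277, 1.0176, 0.334].
Step 2: g^T H^(-1) g = sum_i g_i^2 / H_ii
  = (-1.8215)^2/8 + (7.1233)^2/7 + (1.6698)^2/5
  = 0.4147 + 7.2488 + 0.5576 = 8.2212
Step 3: Objective decrease = 0.5 * g^T H^(-1) g = 4.1106


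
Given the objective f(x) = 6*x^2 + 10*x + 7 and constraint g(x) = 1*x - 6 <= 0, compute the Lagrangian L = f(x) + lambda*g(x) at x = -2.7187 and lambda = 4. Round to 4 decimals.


Step 1: Evaluate f(x).
f(-2.7187) = 6*(-2.7187)^2 + 10*(-2.7187) + 7 = 24.161
Step 2: Evaluate g(x).
g(-2.7187) = 1*-2.7187 - 6 = -8.7187
Step 3: Compute Lagrangian.
L = 24.161 + 4*-8.7187 = -10.7138


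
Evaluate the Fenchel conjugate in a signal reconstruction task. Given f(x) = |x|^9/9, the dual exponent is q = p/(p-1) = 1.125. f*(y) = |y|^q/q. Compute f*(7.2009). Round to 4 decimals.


The conjugate exponent q satisfies 1/p + 1/q = 1.
p = 9, so q = 9/(9 - 1) = 1.125
|y|^q = 7.2009^1.125 = 9.2164
f*(7.2009) = 9.2164 / 1.125 = 8.1923


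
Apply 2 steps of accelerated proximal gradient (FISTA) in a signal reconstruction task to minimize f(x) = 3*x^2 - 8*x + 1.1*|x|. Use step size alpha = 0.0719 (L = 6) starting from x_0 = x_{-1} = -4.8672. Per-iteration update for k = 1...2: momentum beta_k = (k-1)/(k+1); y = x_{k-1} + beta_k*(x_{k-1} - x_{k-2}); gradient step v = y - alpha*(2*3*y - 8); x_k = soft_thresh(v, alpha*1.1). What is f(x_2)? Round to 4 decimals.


FISTA on f(x) = 3*x^2 - 8*x + 1.1*|x|
L = 6, alpha = 0.0719
Iteration 1: beta = 0.0, y = -4.8672 + 0.0*(-4.8672 + 4.8672) = -4.8672
  grad(y) = -37.2032, v = y - alpha*grad = -2.1923
  prox(v) = soft_thresh(-2.1923, 0.0791) = -2.1132
Iteration 2: beta = 0.3333, y = -2.1132 + 0.3333*(-2.1132 + 4.8672) = -1.1952
  grad(y) = -15.1712, v = y - alpha*grad = -0.1044
  prox(v) = soft_thresh(-0.1044, 0.0791) = -0.0253
f(x_2) = 3*(-0.0253)^2 - 8*(-0.0253) + 1.1*|-0.0253| = 0.2322


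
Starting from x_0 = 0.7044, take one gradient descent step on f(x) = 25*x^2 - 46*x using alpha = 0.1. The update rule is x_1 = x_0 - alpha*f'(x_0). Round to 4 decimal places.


We compute the gradient at x_0 and apply the update.
f'(x) = 50*x - 46
f'(0.7044) = 50*0.7044 - 46 = -10.78
x_1 = 0.7044 - 0.1*-10.78 = 1.7824


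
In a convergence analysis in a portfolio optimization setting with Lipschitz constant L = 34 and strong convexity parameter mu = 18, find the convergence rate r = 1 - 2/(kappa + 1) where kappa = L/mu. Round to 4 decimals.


Step 1: Compute the condition number.
kappa = L/mu = 34/18 = 1.8889
Step 2: Compute the convergence rate.
r = 1 - 2/(kappa + 1) = 1 - 2*mu/(L + mu) = (L - mu)/(L + mu) = 16/52 = 0.3077


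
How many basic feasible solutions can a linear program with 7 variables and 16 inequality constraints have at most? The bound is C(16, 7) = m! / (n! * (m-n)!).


Each vertex corresponds to some choice of n active constraints out of m, so the number of vertices is at most C(m, n) = m! / (n!(m-n)!).
m = 16, n = 7
Numerator: 16 * 15 * 14 * 13 * 12 * 11 * 10
Denominator: 7! = 5040
C(16, 7) = 11440


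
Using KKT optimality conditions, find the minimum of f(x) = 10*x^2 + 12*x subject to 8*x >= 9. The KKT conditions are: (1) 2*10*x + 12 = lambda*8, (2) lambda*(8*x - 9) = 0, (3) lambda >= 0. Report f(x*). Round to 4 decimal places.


Step 1: Try lambda = 0 (constraint inactive).
x_unc = -12/(2*10) = -0.6
Check: 8*-0.6 = -4.8 < 9 -- violated!
Step 2: Constraint must be active: 8*x = 9
x* = 9/8 = 1.125
lambda = (2*10*1.125 + 12)/8 = 4.3125
Step 3: Compute optimal value.
f(x*) = 10*1.125^2 + 12*1.125 = 26.1563


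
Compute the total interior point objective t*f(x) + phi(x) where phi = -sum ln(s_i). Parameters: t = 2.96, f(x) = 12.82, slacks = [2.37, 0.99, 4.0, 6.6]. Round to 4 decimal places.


Step 1: Compute log-barrier.
ln values: [0.8629, -0.0101, 1.3863, 1.8871]
phi = -(0.8629 - 0.0101 + 1.3863 + 1.8871) = -4.1262
Step 2: Compute augmented objective.
t*f(x) = 2.96*12.82 = 37.9472
Total = 37.9472 - 4.1262 = 33.821


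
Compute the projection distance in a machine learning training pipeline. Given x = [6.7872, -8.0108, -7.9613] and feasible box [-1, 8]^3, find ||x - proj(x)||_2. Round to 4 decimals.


Project each component onto [-1, 8].
clip(6.7872) = 6.7872, clip(-8.0108) = -1.0, clip(-7.9613) = -1.0
Projection = [6.7872, -1.0, -1.0]
Squared diffs: [0.0, 49.1513, 48.4597]
Distance = sqrt(97.611) = 9.8798


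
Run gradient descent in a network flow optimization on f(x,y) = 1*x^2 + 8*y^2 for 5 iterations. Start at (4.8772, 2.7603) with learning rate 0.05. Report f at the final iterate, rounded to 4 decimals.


Gradient descent on f(x,y) = 1*x^2 + 8*y^2.
Starting point: (4.8772, 2.7603), alpha = 0.05
Step 1: grad_x = 2*1*4.8772 = 9.7544, grad_y = 2*8*2.7603 = 44.1648
  x_1 = 4.8772 - 0.05*9.7544 = 4.3895
  y_1 = 2.7603 - 0.05*44.1648 = 0.5521
Step 2: grad_x = 2*1*4.3895 = 8.779, grad_y = 2*8*0.5521 = 8.833
  x_2 = 4.3895 - 0.05*8.779 = 3.9505
  y_2 = 0.5521 - 0.05*8.833 = 0.1104
Step 3: grad_x = 2*1*3.9505 = 7.9011, grad_y = 2*8*0.1104 = 1.7666
  x_3 = 3.9505 - 0.05*7.9011 = 3.5555
  y_3 = 0.1104 - 0.05*1.7666 = 0.0221
Step 4: grad_x = 2*1*3.5555 = 7.111, grad_y = 2*8*0.0221 = 0.3533
  x_4 = 3.5555 - 0.05*7.111 = 3.1999
  y_4 = 0.0221 - 0.05*0.3533 = 0.0044
Step 5: grad_x = 2*1*3.1999 = 6.3999, grad_y = 2*8*0.0044 = 0.0707
  x_5 = 3.1999 - 0.05*6.3999 = 2.8799
  y_5 = 0.0044 - 0.05*0.0707 = 0.0009
f(2.8799, 0.0009) = 1*2.8799^2 + 8*0.0009^2 = 8.294
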